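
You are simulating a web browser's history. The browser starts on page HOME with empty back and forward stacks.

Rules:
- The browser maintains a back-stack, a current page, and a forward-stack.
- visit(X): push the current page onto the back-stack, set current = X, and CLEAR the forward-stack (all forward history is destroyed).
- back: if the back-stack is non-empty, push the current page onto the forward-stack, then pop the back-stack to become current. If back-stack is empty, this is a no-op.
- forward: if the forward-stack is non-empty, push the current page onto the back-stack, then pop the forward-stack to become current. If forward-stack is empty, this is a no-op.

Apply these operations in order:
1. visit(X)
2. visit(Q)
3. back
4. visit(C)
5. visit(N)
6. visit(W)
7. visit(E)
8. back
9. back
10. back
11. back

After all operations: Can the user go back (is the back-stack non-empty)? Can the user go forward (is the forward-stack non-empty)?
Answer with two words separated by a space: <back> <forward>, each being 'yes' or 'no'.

Answer: yes yes

Derivation:
After 1 (visit(X)): cur=X back=1 fwd=0
After 2 (visit(Q)): cur=Q back=2 fwd=0
After 3 (back): cur=X back=1 fwd=1
After 4 (visit(C)): cur=C back=2 fwd=0
After 5 (visit(N)): cur=N back=3 fwd=0
After 6 (visit(W)): cur=W back=4 fwd=0
After 7 (visit(E)): cur=E back=5 fwd=0
After 8 (back): cur=W back=4 fwd=1
After 9 (back): cur=N back=3 fwd=2
After 10 (back): cur=C back=2 fwd=3
After 11 (back): cur=X back=1 fwd=4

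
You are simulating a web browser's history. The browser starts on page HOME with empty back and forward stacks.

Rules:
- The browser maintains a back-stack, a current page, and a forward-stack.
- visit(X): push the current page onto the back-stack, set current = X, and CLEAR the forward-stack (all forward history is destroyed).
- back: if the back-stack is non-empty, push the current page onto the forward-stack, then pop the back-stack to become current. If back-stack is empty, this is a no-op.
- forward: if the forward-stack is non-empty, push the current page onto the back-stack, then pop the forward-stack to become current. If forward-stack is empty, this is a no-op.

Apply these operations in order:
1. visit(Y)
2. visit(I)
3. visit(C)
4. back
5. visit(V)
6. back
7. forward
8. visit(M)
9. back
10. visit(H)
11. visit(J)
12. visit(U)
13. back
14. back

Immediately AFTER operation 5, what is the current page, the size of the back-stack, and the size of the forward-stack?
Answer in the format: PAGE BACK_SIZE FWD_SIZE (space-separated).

After 1 (visit(Y)): cur=Y back=1 fwd=0
After 2 (visit(I)): cur=I back=2 fwd=0
After 3 (visit(C)): cur=C back=3 fwd=0
After 4 (back): cur=I back=2 fwd=1
After 5 (visit(V)): cur=V back=3 fwd=0

V 3 0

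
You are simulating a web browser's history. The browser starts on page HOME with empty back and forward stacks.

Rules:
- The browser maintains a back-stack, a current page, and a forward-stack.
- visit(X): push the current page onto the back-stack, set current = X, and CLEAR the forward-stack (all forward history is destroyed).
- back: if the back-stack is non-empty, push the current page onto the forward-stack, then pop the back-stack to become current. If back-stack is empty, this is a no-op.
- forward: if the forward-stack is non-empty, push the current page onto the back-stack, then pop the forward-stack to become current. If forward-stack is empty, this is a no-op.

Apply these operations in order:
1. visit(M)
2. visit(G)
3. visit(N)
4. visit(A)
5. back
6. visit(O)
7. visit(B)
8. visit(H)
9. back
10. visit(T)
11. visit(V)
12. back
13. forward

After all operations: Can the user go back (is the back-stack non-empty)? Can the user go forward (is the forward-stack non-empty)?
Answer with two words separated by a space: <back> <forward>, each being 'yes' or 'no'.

After 1 (visit(M)): cur=M back=1 fwd=0
After 2 (visit(G)): cur=G back=2 fwd=0
After 3 (visit(N)): cur=N back=3 fwd=0
After 4 (visit(A)): cur=A back=4 fwd=0
After 5 (back): cur=N back=3 fwd=1
After 6 (visit(O)): cur=O back=4 fwd=0
After 7 (visit(B)): cur=B back=5 fwd=0
After 8 (visit(H)): cur=H back=6 fwd=0
After 9 (back): cur=B back=5 fwd=1
After 10 (visit(T)): cur=T back=6 fwd=0
After 11 (visit(V)): cur=V back=7 fwd=0
After 12 (back): cur=T back=6 fwd=1
After 13 (forward): cur=V back=7 fwd=0

Answer: yes no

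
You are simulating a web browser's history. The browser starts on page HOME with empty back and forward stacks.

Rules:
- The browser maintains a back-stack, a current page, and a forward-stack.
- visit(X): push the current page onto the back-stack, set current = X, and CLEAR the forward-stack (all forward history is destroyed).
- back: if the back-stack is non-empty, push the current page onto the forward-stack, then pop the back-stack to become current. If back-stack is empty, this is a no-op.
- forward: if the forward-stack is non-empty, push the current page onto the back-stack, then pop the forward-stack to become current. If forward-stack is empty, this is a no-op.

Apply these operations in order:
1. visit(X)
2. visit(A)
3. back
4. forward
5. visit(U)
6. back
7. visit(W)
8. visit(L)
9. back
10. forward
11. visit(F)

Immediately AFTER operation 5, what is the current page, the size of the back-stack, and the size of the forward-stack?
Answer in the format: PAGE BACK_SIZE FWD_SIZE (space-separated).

After 1 (visit(X)): cur=X back=1 fwd=0
After 2 (visit(A)): cur=A back=2 fwd=0
After 3 (back): cur=X back=1 fwd=1
After 4 (forward): cur=A back=2 fwd=0
After 5 (visit(U)): cur=U back=3 fwd=0

U 3 0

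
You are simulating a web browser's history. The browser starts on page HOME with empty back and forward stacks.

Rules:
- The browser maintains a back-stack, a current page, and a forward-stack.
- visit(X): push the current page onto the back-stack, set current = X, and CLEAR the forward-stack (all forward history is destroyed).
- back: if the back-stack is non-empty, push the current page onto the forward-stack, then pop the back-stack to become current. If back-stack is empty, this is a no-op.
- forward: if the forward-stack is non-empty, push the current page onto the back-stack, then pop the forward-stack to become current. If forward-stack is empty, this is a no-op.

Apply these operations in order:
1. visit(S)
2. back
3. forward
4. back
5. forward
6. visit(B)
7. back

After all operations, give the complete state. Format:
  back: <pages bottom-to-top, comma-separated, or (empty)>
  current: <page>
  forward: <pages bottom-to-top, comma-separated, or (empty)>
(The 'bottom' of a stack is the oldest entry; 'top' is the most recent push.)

After 1 (visit(S)): cur=S back=1 fwd=0
After 2 (back): cur=HOME back=0 fwd=1
After 3 (forward): cur=S back=1 fwd=0
After 4 (back): cur=HOME back=0 fwd=1
After 5 (forward): cur=S back=1 fwd=0
After 6 (visit(B)): cur=B back=2 fwd=0
After 7 (back): cur=S back=1 fwd=1

Answer: back: HOME
current: S
forward: B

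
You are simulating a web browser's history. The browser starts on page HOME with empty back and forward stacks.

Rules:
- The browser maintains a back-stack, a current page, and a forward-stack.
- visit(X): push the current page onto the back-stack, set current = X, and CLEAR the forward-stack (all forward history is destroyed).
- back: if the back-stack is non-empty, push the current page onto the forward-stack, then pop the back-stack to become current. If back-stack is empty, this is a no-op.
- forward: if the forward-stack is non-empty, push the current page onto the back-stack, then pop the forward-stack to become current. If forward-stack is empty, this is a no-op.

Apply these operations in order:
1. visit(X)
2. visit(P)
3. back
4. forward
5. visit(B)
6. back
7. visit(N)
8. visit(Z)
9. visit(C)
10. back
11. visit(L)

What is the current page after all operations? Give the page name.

Answer: L

Derivation:
After 1 (visit(X)): cur=X back=1 fwd=0
After 2 (visit(P)): cur=P back=2 fwd=0
After 3 (back): cur=X back=1 fwd=1
After 4 (forward): cur=P back=2 fwd=0
After 5 (visit(B)): cur=B back=3 fwd=0
After 6 (back): cur=P back=2 fwd=1
After 7 (visit(N)): cur=N back=3 fwd=0
After 8 (visit(Z)): cur=Z back=4 fwd=0
After 9 (visit(C)): cur=C back=5 fwd=0
After 10 (back): cur=Z back=4 fwd=1
After 11 (visit(L)): cur=L back=5 fwd=0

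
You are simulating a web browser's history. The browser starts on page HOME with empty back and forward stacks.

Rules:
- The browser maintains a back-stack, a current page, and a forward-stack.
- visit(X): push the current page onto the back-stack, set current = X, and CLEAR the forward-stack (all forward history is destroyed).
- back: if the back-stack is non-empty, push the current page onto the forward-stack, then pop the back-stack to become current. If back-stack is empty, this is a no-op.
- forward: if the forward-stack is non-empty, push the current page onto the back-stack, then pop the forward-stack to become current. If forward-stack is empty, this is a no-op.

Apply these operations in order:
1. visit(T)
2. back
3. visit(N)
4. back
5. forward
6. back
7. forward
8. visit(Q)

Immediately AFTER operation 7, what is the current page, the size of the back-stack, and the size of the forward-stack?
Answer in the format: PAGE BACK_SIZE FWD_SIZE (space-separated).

After 1 (visit(T)): cur=T back=1 fwd=0
After 2 (back): cur=HOME back=0 fwd=1
After 3 (visit(N)): cur=N back=1 fwd=0
After 4 (back): cur=HOME back=0 fwd=1
After 5 (forward): cur=N back=1 fwd=0
After 6 (back): cur=HOME back=0 fwd=1
After 7 (forward): cur=N back=1 fwd=0

N 1 0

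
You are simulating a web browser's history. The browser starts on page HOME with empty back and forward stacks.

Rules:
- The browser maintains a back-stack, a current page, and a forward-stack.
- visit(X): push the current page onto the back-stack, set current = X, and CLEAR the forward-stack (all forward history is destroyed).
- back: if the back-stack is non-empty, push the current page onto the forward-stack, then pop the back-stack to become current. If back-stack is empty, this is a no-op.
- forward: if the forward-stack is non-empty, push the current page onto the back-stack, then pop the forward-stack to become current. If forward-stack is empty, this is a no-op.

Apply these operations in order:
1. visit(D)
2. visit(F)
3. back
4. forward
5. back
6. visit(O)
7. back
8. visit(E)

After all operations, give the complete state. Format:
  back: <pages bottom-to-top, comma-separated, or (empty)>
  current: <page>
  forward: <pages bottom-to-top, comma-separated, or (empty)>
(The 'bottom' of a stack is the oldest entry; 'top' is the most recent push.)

After 1 (visit(D)): cur=D back=1 fwd=0
After 2 (visit(F)): cur=F back=2 fwd=0
After 3 (back): cur=D back=1 fwd=1
After 4 (forward): cur=F back=2 fwd=0
After 5 (back): cur=D back=1 fwd=1
After 6 (visit(O)): cur=O back=2 fwd=0
After 7 (back): cur=D back=1 fwd=1
After 8 (visit(E)): cur=E back=2 fwd=0

Answer: back: HOME,D
current: E
forward: (empty)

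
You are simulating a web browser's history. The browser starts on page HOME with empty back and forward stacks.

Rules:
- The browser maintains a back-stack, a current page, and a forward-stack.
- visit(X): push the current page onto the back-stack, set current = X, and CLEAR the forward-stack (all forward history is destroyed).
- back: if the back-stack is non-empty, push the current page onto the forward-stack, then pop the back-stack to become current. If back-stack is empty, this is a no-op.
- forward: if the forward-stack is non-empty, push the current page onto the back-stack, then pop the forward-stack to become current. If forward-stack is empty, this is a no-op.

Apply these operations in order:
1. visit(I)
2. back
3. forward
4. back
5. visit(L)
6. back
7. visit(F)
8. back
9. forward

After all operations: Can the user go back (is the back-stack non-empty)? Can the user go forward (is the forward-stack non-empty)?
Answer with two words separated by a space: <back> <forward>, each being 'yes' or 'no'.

Answer: yes no

Derivation:
After 1 (visit(I)): cur=I back=1 fwd=0
After 2 (back): cur=HOME back=0 fwd=1
After 3 (forward): cur=I back=1 fwd=0
After 4 (back): cur=HOME back=0 fwd=1
After 5 (visit(L)): cur=L back=1 fwd=0
After 6 (back): cur=HOME back=0 fwd=1
After 7 (visit(F)): cur=F back=1 fwd=0
After 8 (back): cur=HOME back=0 fwd=1
After 9 (forward): cur=F back=1 fwd=0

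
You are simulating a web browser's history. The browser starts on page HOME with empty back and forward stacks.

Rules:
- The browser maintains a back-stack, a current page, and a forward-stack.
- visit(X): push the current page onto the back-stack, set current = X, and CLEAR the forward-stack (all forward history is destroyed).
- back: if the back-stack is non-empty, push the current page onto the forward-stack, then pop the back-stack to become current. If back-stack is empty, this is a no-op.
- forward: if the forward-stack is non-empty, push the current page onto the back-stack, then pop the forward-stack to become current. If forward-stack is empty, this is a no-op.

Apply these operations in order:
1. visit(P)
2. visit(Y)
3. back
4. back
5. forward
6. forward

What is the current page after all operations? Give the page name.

After 1 (visit(P)): cur=P back=1 fwd=0
After 2 (visit(Y)): cur=Y back=2 fwd=0
After 3 (back): cur=P back=1 fwd=1
After 4 (back): cur=HOME back=0 fwd=2
After 5 (forward): cur=P back=1 fwd=1
After 6 (forward): cur=Y back=2 fwd=0

Answer: Y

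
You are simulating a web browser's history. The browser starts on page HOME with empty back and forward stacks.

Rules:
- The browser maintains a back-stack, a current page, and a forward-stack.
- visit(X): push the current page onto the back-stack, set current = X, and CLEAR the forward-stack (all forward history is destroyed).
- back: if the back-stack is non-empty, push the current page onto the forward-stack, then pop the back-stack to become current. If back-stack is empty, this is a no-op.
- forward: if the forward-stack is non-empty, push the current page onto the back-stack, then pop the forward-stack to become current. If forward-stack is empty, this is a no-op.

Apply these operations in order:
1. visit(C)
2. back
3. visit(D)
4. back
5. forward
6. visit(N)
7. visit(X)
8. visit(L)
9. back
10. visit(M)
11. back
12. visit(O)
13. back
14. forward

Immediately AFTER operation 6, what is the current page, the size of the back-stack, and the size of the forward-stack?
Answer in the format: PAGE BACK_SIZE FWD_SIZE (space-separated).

After 1 (visit(C)): cur=C back=1 fwd=0
After 2 (back): cur=HOME back=0 fwd=1
After 3 (visit(D)): cur=D back=1 fwd=0
After 4 (back): cur=HOME back=0 fwd=1
After 5 (forward): cur=D back=1 fwd=0
After 6 (visit(N)): cur=N back=2 fwd=0

N 2 0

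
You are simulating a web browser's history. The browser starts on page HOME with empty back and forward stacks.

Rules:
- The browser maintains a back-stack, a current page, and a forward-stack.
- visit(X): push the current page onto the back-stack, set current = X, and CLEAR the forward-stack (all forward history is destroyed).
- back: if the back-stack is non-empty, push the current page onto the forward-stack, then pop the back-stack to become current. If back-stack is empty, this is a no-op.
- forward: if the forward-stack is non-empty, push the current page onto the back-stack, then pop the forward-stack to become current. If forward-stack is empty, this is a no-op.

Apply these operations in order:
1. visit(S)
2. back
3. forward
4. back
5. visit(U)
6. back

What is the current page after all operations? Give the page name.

Answer: HOME

Derivation:
After 1 (visit(S)): cur=S back=1 fwd=0
After 2 (back): cur=HOME back=0 fwd=1
After 3 (forward): cur=S back=1 fwd=0
After 4 (back): cur=HOME back=0 fwd=1
After 5 (visit(U)): cur=U back=1 fwd=0
After 6 (back): cur=HOME back=0 fwd=1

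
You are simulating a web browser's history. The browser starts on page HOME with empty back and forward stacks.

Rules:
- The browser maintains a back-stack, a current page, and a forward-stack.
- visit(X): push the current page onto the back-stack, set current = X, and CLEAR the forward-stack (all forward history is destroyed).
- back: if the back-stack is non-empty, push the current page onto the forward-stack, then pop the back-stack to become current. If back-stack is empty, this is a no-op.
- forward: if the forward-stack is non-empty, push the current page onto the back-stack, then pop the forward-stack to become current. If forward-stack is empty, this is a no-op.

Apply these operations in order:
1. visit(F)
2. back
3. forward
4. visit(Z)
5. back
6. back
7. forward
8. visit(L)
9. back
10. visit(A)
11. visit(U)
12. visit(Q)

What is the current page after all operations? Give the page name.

Answer: Q

Derivation:
After 1 (visit(F)): cur=F back=1 fwd=0
After 2 (back): cur=HOME back=0 fwd=1
After 3 (forward): cur=F back=1 fwd=0
After 4 (visit(Z)): cur=Z back=2 fwd=0
After 5 (back): cur=F back=1 fwd=1
After 6 (back): cur=HOME back=0 fwd=2
After 7 (forward): cur=F back=1 fwd=1
After 8 (visit(L)): cur=L back=2 fwd=0
After 9 (back): cur=F back=1 fwd=1
After 10 (visit(A)): cur=A back=2 fwd=0
After 11 (visit(U)): cur=U back=3 fwd=0
After 12 (visit(Q)): cur=Q back=4 fwd=0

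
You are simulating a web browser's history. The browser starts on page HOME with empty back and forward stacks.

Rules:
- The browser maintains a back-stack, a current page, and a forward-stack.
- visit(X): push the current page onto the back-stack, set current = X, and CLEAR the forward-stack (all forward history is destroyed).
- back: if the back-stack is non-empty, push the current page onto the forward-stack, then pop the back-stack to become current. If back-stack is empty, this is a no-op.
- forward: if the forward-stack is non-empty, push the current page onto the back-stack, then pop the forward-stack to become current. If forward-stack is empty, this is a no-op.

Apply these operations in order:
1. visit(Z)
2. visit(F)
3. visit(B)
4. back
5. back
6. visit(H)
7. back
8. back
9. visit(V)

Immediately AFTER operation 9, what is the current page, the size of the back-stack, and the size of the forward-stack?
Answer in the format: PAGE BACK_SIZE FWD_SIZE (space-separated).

After 1 (visit(Z)): cur=Z back=1 fwd=0
After 2 (visit(F)): cur=F back=2 fwd=0
After 3 (visit(B)): cur=B back=3 fwd=0
After 4 (back): cur=F back=2 fwd=1
After 5 (back): cur=Z back=1 fwd=2
After 6 (visit(H)): cur=H back=2 fwd=0
After 7 (back): cur=Z back=1 fwd=1
After 8 (back): cur=HOME back=0 fwd=2
After 9 (visit(V)): cur=V back=1 fwd=0

V 1 0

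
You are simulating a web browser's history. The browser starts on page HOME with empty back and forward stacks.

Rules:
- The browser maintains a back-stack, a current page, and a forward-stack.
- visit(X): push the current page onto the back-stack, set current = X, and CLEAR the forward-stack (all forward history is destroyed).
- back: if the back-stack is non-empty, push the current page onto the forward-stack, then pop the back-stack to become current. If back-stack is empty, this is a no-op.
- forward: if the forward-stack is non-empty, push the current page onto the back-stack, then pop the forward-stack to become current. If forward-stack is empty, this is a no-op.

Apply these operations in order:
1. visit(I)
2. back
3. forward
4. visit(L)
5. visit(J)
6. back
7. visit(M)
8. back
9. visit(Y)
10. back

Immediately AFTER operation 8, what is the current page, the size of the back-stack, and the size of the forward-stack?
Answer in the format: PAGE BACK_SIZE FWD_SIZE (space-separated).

After 1 (visit(I)): cur=I back=1 fwd=0
After 2 (back): cur=HOME back=0 fwd=1
After 3 (forward): cur=I back=1 fwd=0
After 4 (visit(L)): cur=L back=2 fwd=0
After 5 (visit(J)): cur=J back=3 fwd=0
After 6 (back): cur=L back=2 fwd=1
After 7 (visit(M)): cur=M back=3 fwd=0
After 8 (back): cur=L back=2 fwd=1

L 2 1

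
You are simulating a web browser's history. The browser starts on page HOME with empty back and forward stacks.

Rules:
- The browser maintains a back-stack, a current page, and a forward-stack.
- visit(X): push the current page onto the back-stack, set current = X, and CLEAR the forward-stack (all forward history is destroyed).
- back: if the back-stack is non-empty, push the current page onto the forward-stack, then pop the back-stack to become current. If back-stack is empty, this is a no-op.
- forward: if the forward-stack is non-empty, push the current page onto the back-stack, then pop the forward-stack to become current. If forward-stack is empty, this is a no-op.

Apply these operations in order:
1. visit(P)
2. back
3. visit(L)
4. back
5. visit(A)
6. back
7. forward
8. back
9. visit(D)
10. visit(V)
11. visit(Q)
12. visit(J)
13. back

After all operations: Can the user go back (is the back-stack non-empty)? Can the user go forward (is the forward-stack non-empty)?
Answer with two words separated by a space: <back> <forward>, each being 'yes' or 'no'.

After 1 (visit(P)): cur=P back=1 fwd=0
After 2 (back): cur=HOME back=0 fwd=1
After 3 (visit(L)): cur=L back=1 fwd=0
After 4 (back): cur=HOME back=0 fwd=1
After 5 (visit(A)): cur=A back=1 fwd=0
After 6 (back): cur=HOME back=0 fwd=1
After 7 (forward): cur=A back=1 fwd=0
After 8 (back): cur=HOME back=0 fwd=1
After 9 (visit(D)): cur=D back=1 fwd=0
After 10 (visit(V)): cur=V back=2 fwd=0
After 11 (visit(Q)): cur=Q back=3 fwd=0
After 12 (visit(J)): cur=J back=4 fwd=0
After 13 (back): cur=Q back=3 fwd=1

Answer: yes yes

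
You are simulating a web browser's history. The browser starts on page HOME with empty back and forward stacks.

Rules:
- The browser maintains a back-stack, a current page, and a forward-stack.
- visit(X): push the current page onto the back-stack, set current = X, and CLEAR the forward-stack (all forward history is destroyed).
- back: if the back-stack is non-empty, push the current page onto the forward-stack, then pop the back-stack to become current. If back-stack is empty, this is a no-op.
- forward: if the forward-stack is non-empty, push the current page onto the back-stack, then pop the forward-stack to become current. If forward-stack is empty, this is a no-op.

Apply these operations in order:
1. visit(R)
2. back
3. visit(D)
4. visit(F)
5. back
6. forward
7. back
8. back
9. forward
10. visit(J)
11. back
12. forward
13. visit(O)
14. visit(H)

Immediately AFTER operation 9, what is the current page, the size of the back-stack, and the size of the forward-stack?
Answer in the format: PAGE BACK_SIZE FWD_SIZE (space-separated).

After 1 (visit(R)): cur=R back=1 fwd=0
After 2 (back): cur=HOME back=0 fwd=1
After 3 (visit(D)): cur=D back=1 fwd=0
After 4 (visit(F)): cur=F back=2 fwd=0
After 5 (back): cur=D back=1 fwd=1
After 6 (forward): cur=F back=2 fwd=0
After 7 (back): cur=D back=1 fwd=1
After 8 (back): cur=HOME back=0 fwd=2
After 9 (forward): cur=D back=1 fwd=1

D 1 1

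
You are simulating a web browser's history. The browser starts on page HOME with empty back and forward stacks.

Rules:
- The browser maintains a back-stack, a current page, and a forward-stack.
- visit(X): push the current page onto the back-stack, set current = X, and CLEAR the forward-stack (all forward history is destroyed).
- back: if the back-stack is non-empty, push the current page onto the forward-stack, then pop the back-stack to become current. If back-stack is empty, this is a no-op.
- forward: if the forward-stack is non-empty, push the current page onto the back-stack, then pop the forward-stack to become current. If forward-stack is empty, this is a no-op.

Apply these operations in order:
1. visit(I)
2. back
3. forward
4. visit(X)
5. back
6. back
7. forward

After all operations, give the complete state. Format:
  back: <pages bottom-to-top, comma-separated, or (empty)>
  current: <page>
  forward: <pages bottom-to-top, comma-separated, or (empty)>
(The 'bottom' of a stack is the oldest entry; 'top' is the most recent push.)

After 1 (visit(I)): cur=I back=1 fwd=0
After 2 (back): cur=HOME back=0 fwd=1
After 3 (forward): cur=I back=1 fwd=0
After 4 (visit(X)): cur=X back=2 fwd=0
After 5 (back): cur=I back=1 fwd=1
After 6 (back): cur=HOME back=0 fwd=2
After 7 (forward): cur=I back=1 fwd=1

Answer: back: HOME
current: I
forward: X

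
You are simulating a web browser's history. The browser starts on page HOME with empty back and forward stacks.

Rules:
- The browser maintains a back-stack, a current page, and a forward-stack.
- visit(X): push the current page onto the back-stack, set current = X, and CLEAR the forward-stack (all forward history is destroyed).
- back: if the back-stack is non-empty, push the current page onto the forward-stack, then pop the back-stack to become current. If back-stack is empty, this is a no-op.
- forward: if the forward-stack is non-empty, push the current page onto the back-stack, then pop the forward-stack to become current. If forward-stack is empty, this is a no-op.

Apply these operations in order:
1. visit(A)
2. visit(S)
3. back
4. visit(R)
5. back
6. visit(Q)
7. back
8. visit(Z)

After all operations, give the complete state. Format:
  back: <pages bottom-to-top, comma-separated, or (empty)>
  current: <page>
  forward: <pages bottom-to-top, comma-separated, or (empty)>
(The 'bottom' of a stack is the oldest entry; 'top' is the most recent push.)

After 1 (visit(A)): cur=A back=1 fwd=0
After 2 (visit(S)): cur=S back=2 fwd=0
After 3 (back): cur=A back=1 fwd=1
After 4 (visit(R)): cur=R back=2 fwd=0
After 5 (back): cur=A back=1 fwd=1
After 6 (visit(Q)): cur=Q back=2 fwd=0
After 7 (back): cur=A back=1 fwd=1
After 8 (visit(Z)): cur=Z back=2 fwd=0

Answer: back: HOME,A
current: Z
forward: (empty)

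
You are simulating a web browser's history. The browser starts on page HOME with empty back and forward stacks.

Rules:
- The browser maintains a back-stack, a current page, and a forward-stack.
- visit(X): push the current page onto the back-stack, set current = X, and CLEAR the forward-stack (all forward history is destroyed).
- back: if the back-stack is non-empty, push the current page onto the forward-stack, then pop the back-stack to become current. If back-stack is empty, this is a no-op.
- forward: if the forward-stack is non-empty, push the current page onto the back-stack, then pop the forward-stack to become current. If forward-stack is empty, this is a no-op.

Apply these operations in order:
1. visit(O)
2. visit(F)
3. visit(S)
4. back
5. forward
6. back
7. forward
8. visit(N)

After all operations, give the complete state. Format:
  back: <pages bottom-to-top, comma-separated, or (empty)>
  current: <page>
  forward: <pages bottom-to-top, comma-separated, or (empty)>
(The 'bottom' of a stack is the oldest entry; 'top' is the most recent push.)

Answer: back: HOME,O,F,S
current: N
forward: (empty)

Derivation:
After 1 (visit(O)): cur=O back=1 fwd=0
After 2 (visit(F)): cur=F back=2 fwd=0
After 3 (visit(S)): cur=S back=3 fwd=0
After 4 (back): cur=F back=2 fwd=1
After 5 (forward): cur=S back=3 fwd=0
After 6 (back): cur=F back=2 fwd=1
After 7 (forward): cur=S back=3 fwd=0
After 8 (visit(N)): cur=N back=4 fwd=0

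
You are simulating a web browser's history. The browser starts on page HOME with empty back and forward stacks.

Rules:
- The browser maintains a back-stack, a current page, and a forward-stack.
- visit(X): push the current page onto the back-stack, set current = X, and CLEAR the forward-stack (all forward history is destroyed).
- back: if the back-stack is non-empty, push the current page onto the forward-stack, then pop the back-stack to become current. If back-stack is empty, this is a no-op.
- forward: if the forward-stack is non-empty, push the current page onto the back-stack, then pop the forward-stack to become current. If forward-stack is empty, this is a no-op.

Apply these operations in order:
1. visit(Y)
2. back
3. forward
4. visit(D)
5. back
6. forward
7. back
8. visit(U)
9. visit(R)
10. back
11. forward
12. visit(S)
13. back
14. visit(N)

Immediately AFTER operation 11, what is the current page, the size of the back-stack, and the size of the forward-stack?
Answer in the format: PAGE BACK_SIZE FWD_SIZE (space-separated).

After 1 (visit(Y)): cur=Y back=1 fwd=0
After 2 (back): cur=HOME back=0 fwd=1
After 3 (forward): cur=Y back=1 fwd=0
After 4 (visit(D)): cur=D back=2 fwd=0
After 5 (back): cur=Y back=1 fwd=1
After 6 (forward): cur=D back=2 fwd=0
After 7 (back): cur=Y back=1 fwd=1
After 8 (visit(U)): cur=U back=2 fwd=0
After 9 (visit(R)): cur=R back=3 fwd=0
After 10 (back): cur=U back=2 fwd=1
After 11 (forward): cur=R back=3 fwd=0

R 3 0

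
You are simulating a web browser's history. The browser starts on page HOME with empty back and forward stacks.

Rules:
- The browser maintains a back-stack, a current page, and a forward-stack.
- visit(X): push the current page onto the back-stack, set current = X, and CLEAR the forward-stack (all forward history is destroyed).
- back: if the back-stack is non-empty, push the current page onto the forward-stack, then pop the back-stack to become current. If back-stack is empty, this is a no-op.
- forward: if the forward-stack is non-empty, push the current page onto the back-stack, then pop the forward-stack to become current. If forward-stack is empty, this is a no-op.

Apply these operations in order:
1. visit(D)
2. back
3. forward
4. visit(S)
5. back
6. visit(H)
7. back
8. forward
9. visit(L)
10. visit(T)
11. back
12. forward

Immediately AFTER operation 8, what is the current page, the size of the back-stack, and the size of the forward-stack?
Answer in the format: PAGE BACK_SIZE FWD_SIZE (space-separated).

After 1 (visit(D)): cur=D back=1 fwd=0
After 2 (back): cur=HOME back=0 fwd=1
After 3 (forward): cur=D back=1 fwd=0
After 4 (visit(S)): cur=S back=2 fwd=0
After 5 (back): cur=D back=1 fwd=1
After 6 (visit(H)): cur=H back=2 fwd=0
After 7 (back): cur=D back=1 fwd=1
After 8 (forward): cur=H back=2 fwd=0

H 2 0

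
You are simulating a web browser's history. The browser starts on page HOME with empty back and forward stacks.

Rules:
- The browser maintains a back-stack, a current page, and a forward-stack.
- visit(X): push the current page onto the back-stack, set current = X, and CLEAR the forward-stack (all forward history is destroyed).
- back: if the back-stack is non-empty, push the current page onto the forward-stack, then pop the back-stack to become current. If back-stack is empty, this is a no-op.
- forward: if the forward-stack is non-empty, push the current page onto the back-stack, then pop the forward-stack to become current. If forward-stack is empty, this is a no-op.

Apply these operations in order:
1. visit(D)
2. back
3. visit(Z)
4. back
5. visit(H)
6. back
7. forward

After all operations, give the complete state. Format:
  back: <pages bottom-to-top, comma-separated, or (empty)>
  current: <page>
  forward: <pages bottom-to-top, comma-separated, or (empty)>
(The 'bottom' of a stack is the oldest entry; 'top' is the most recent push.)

After 1 (visit(D)): cur=D back=1 fwd=0
After 2 (back): cur=HOME back=0 fwd=1
After 3 (visit(Z)): cur=Z back=1 fwd=0
After 4 (back): cur=HOME back=0 fwd=1
After 5 (visit(H)): cur=H back=1 fwd=0
After 6 (back): cur=HOME back=0 fwd=1
After 7 (forward): cur=H back=1 fwd=0

Answer: back: HOME
current: H
forward: (empty)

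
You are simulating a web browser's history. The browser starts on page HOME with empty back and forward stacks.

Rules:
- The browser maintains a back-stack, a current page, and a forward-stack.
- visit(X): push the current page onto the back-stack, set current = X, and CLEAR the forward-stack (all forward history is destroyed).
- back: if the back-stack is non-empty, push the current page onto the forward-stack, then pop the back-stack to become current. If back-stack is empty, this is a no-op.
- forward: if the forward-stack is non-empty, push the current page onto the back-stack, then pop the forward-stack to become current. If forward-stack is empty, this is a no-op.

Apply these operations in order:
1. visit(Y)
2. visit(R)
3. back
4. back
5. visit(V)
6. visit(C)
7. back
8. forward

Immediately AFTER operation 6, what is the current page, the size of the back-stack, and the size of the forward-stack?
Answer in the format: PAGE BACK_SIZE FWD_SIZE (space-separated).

After 1 (visit(Y)): cur=Y back=1 fwd=0
After 2 (visit(R)): cur=R back=2 fwd=0
After 3 (back): cur=Y back=1 fwd=1
After 4 (back): cur=HOME back=0 fwd=2
After 5 (visit(V)): cur=V back=1 fwd=0
After 6 (visit(C)): cur=C back=2 fwd=0

C 2 0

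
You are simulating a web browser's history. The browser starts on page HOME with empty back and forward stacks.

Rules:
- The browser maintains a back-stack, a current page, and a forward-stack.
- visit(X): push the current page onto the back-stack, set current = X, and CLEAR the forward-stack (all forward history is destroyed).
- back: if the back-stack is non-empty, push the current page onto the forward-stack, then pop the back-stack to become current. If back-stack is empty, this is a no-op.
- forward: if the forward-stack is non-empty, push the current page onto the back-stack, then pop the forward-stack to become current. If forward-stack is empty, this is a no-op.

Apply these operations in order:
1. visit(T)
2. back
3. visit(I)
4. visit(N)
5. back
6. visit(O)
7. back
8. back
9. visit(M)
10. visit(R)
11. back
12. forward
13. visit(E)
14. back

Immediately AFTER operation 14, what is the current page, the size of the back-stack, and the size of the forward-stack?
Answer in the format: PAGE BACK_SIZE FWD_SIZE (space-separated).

After 1 (visit(T)): cur=T back=1 fwd=0
After 2 (back): cur=HOME back=0 fwd=1
After 3 (visit(I)): cur=I back=1 fwd=0
After 4 (visit(N)): cur=N back=2 fwd=0
After 5 (back): cur=I back=1 fwd=1
After 6 (visit(O)): cur=O back=2 fwd=0
After 7 (back): cur=I back=1 fwd=1
After 8 (back): cur=HOME back=0 fwd=2
After 9 (visit(M)): cur=M back=1 fwd=0
After 10 (visit(R)): cur=R back=2 fwd=0
After 11 (back): cur=M back=1 fwd=1
After 12 (forward): cur=R back=2 fwd=0
After 13 (visit(E)): cur=E back=3 fwd=0
After 14 (back): cur=R back=2 fwd=1

R 2 1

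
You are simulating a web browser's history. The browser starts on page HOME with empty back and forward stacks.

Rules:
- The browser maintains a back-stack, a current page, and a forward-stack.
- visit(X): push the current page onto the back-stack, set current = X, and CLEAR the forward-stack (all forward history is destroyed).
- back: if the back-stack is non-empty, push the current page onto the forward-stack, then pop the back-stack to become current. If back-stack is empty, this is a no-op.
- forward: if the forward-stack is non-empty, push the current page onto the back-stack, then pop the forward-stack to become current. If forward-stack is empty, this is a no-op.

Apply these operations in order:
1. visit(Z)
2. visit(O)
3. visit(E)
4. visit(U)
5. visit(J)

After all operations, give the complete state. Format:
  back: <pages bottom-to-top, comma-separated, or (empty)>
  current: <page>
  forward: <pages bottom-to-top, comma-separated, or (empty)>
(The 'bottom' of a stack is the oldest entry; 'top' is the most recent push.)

After 1 (visit(Z)): cur=Z back=1 fwd=0
After 2 (visit(O)): cur=O back=2 fwd=0
After 3 (visit(E)): cur=E back=3 fwd=0
After 4 (visit(U)): cur=U back=4 fwd=0
After 5 (visit(J)): cur=J back=5 fwd=0

Answer: back: HOME,Z,O,E,U
current: J
forward: (empty)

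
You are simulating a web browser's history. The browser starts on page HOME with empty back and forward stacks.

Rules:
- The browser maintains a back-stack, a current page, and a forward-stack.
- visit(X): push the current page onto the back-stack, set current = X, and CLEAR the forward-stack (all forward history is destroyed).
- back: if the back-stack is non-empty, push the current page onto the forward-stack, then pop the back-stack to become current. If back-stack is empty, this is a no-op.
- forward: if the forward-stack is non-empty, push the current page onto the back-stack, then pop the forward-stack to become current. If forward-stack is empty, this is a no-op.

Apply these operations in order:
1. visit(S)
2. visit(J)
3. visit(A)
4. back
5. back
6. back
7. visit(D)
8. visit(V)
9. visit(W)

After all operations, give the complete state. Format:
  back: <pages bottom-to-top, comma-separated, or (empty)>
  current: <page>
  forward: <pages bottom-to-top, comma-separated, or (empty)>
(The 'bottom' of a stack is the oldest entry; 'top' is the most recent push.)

Answer: back: HOME,D,V
current: W
forward: (empty)

Derivation:
After 1 (visit(S)): cur=S back=1 fwd=0
After 2 (visit(J)): cur=J back=2 fwd=0
After 3 (visit(A)): cur=A back=3 fwd=0
After 4 (back): cur=J back=2 fwd=1
After 5 (back): cur=S back=1 fwd=2
After 6 (back): cur=HOME back=0 fwd=3
After 7 (visit(D)): cur=D back=1 fwd=0
After 8 (visit(V)): cur=V back=2 fwd=0
After 9 (visit(W)): cur=W back=3 fwd=0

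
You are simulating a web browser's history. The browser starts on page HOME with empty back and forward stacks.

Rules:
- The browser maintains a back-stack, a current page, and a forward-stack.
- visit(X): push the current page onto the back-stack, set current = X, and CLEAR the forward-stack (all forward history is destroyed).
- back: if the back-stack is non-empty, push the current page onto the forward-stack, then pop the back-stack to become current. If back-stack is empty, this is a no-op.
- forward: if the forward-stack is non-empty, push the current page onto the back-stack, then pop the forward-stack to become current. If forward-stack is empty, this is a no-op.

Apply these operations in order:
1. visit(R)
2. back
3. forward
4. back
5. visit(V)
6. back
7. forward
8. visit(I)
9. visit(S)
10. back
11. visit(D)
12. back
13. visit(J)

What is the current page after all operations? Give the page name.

Answer: J

Derivation:
After 1 (visit(R)): cur=R back=1 fwd=0
After 2 (back): cur=HOME back=0 fwd=1
After 3 (forward): cur=R back=1 fwd=0
After 4 (back): cur=HOME back=0 fwd=1
After 5 (visit(V)): cur=V back=1 fwd=0
After 6 (back): cur=HOME back=0 fwd=1
After 7 (forward): cur=V back=1 fwd=0
After 8 (visit(I)): cur=I back=2 fwd=0
After 9 (visit(S)): cur=S back=3 fwd=0
After 10 (back): cur=I back=2 fwd=1
After 11 (visit(D)): cur=D back=3 fwd=0
After 12 (back): cur=I back=2 fwd=1
After 13 (visit(J)): cur=J back=3 fwd=0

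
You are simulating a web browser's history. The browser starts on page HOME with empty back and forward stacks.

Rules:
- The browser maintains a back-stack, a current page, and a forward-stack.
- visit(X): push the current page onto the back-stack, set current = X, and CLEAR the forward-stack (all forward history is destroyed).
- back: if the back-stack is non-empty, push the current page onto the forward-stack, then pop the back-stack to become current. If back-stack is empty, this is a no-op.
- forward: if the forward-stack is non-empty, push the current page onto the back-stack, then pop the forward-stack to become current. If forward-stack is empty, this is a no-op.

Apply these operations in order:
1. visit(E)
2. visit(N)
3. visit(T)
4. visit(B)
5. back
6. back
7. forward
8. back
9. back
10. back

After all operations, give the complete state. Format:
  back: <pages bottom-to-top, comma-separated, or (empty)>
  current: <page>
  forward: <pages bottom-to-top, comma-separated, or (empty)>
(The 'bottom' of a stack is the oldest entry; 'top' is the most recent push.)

After 1 (visit(E)): cur=E back=1 fwd=0
After 2 (visit(N)): cur=N back=2 fwd=0
After 3 (visit(T)): cur=T back=3 fwd=0
After 4 (visit(B)): cur=B back=4 fwd=0
After 5 (back): cur=T back=3 fwd=1
After 6 (back): cur=N back=2 fwd=2
After 7 (forward): cur=T back=3 fwd=1
After 8 (back): cur=N back=2 fwd=2
After 9 (back): cur=E back=1 fwd=3
After 10 (back): cur=HOME back=0 fwd=4

Answer: back: (empty)
current: HOME
forward: B,T,N,E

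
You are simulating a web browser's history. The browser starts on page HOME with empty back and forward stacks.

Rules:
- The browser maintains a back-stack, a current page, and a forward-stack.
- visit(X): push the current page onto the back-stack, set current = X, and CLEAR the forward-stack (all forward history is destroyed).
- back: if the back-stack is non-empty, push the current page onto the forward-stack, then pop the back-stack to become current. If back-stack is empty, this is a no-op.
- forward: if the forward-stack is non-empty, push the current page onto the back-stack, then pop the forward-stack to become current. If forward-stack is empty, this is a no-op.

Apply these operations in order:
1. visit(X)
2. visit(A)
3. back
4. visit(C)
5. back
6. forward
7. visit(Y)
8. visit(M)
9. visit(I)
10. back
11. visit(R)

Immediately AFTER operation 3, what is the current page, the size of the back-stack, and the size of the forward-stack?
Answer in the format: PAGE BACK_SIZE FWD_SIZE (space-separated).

After 1 (visit(X)): cur=X back=1 fwd=0
After 2 (visit(A)): cur=A back=2 fwd=0
After 3 (back): cur=X back=1 fwd=1

X 1 1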